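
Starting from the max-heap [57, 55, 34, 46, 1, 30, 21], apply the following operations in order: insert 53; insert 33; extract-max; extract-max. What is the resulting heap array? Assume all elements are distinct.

[53, 46, 34, 33, 1, 30, 21]

insert 53:
  append 53 at index 7 → [57, 55, 34, 46, 1, 30, 21, 53]
  53 > parent 46 at index 3, swap → [57, 55, 34, 53, 1, 30, 21, 46]
insert 33:
  append 33 at index 8 → [57, 55, 34, 53, 1, 30, 21, 46, 33] (no swap needed)
extract-max → returns 57:
  remove root 57; move last element 33 to root → [33, 55, 34, 53, 1, 30, 21, 46]
  33 vs larger child 55 at index 1, swap → [55, 33, 34, 53, 1, 30, 21, 46]
  33 vs larger child 53 at index 3, swap → [55, 53, 34, 33, 1, 30, 21, 46]
  33 vs only child 46 at index 7, swap → [55, 53, 34, 46, 1, 30, 21, 33]
extract-max → returns 55:
  remove root 55; move last element 33 to root → [33, 53, 34, 46, 1, 30, 21]
  33 vs larger child 53 at index 1, swap → [53, 33, 34, 46, 1, 30, 21]
  33 vs larger child 46 at index 3, swap → [53, 46, 34, 33, 1, 30, 21]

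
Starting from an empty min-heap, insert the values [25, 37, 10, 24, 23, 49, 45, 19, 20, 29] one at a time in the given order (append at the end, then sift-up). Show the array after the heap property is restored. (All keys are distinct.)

[10, 19, 25, 20, 24, 49, 45, 37, 23, 29]

Insert 25:
  append 25 at index 0 → [25] (no swap needed)
Insert 37:
  append 37 at index 1 → [25, 37] (no swap needed)
Insert 10:
  append 10 at index 2 → [25, 37, 10]
  10 < parent 25 at index 0, swap → [10, 37, 25]
Insert 24:
  append 24 at index 3 → [10, 37, 25, 24]
  24 < parent 37 at index 1, swap → [10, 24, 25, 37]
Insert 23:
  append 23 at index 4 → [10, 24, 25, 37, 23]
  23 < parent 24 at index 1, swap → [10, 23, 25, 37, 24]
Insert 49:
  append 49 at index 5 → [10, 23, 25, 37, 24, 49] (no swap needed)
Insert 45:
  append 45 at index 6 → [10, 23, 25, 37, 24, 49, 45] (no swap needed)
Insert 19:
  append 19 at index 7 → [10, 23, 25, 37, 24, 49, 45, 19]
  19 < parent 37 at index 3, swap → [10, 23, 25, 19, 24, 49, 45, 37]
  19 < parent 23 at index 1, swap → [10, 19, 25, 23, 24, 49, 45, 37]
Insert 20:
  append 20 at index 8 → [10, 19, 25, 23, 24, 49, 45, 37, 20]
  20 < parent 23 at index 3, swap → [10, 19, 25, 20, 24, 49, 45, 37, 23]
Insert 29:
  append 29 at index 9 → [10, 19, 25, 20, 24, 49, 45, 37, 23, 29] (no swap needed)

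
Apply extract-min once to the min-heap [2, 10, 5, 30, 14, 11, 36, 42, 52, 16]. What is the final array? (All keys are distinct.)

remove root 2; move last element 16 to root → [16, 10, 5, 30, 14, 11, 36, 42, 52]
16 vs smaller child 5 at index 2, swap → [5, 10, 16, 30, 14, 11, 36, 42, 52]
16 vs smaller child 11 at index 5, swap → [5, 10, 11, 30, 14, 16, 36, 42, 52]

[5, 10, 11, 30, 14, 16, 36, 42, 52]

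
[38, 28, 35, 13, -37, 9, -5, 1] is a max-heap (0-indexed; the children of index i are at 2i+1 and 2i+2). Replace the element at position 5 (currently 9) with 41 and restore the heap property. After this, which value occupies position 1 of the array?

set index 5 from 9 to 41 → [38, 28, 35, 13, -37, 41, -5, 1]
41 > parent 35 at index 2, swap → [38, 28, 41, 13, -37, 35, -5, 1]
41 > parent 38 at index 0, swap → [41, 28, 38, 13, -37, 35, -5, 1]
resulting array: [41, 28, 38, 13, -37, 35, -5, 1]

28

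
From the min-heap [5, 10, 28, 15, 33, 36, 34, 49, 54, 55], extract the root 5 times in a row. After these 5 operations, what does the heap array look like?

extract-min #1 returns 5:
  remove root 5; move last element 55 to root → [55, 10, 28, 15, 33, 36, 34, 49, 54]
  55 vs smaller child 10 at index 1, swap → [10, 55, 28, 15, 33, 36, 34, 49, 54]
  55 vs smaller child 15 at index 3, swap → [10, 15, 28, 55, 33, 36, 34, 49, 54]
  55 vs smaller child 49 at index 7, swap → [10, 15, 28, 49, 33, 36, 34, 55, 54]
extract-min #2 returns 10:
  remove root 10; move last element 54 to root → [54, 15, 28, 49, 33, 36, 34, 55]
  54 vs smaller child 15 at index 1, swap → [15, 54, 28, 49, 33, 36, 34, 55]
  54 vs smaller child 33 at index 4, swap → [15, 33, 28, 49, 54, 36, 34, 55]
extract-min #3 returns 15:
  remove root 15; move last element 55 to root → [55, 33, 28, 49, 54, 36, 34]
  55 vs smaller child 28 at index 2, swap → [28, 33, 55, 49, 54, 36, 34]
  55 vs smaller child 34 at index 6, swap → [28, 33, 34, 49, 54, 36, 55]
extract-min #4 returns 28:
  remove root 28; move last element 55 to root → [55, 33, 34, 49, 54, 36]
  55 vs smaller child 33 at index 1, swap → [33, 55, 34, 49, 54, 36]
  55 vs smaller child 49 at index 3, swap → [33, 49, 34, 55, 54, 36]
extract-min #5 returns 33:
  remove root 33; move last element 36 to root → [36, 49, 34, 55, 54]
  36 vs smaller child 34 at index 2, swap → [34, 49, 36, 55, 54]

[34, 49, 36, 55, 54]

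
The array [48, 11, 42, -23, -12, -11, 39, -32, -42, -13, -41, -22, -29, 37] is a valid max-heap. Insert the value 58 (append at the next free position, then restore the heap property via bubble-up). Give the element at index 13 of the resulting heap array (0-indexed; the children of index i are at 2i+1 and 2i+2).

37

append 58 at index 14 → [48, 11, 42, -23, -12, -11, 39, -32, -42, -13, -41, -22, -29, 37, 58]
58 > parent 39 at index 6, swap → [48, 11, 42, -23, -12, -11, 58, -32, -42, -13, -41, -22, -29, 37, 39]
58 > parent 42 at index 2, swap → [48, 11, 58, -23, -12, -11, 42, -32, -42, -13, -41, -22, -29, 37, 39]
58 > parent 48 at index 0, swap → [58, 11, 48, -23, -12, -11, 42, -32, -42, -13, -41, -22, -29, 37, 39]
resulting array: [58, 11, 48, -23, -12, -11, 42, -32, -42, -13, -41, -22, -29, 37, 39]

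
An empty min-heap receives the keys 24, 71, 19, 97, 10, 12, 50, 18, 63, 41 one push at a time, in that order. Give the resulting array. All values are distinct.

[10, 18, 12, 19, 41, 24, 50, 97, 63, 71]

Insert 24:
  append 24 at index 0 → [24] (no swap needed)
Insert 71:
  append 71 at index 1 → [24, 71] (no swap needed)
Insert 19:
  append 19 at index 2 → [24, 71, 19]
  19 < parent 24 at index 0, swap → [19, 71, 24]
Insert 97:
  append 97 at index 3 → [19, 71, 24, 97] (no swap needed)
Insert 10:
  append 10 at index 4 → [19, 71, 24, 97, 10]
  10 < parent 71 at index 1, swap → [19, 10, 24, 97, 71]
  10 < parent 19 at index 0, swap → [10, 19, 24, 97, 71]
Insert 12:
  append 12 at index 5 → [10, 19, 24, 97, 71, 12]
  12 < parent 24 at index 2, swap → [10, 19, 12, 97, 71, 24]
Insert 50:
  append 50 at index 6 → [10, 19, 12, 97, 71, 24, 50] (no swap needed)
Insert 18:
  append 18 at index 7 → [10, 19, 12, 97, 71, 24, 50, 18]
  18 < parent 97 at index 3, swap → [10, 19, 12, 18, 71, 24, 50, 97]
  18 < parent 19 at index 1, swap → [10, 18, 12, 19, 71, 24, 50, 97]
Insert 63:
  append 63 at index 8 → [10, 18, 12, 19, 71, 24, 50, 97, 63] (no swap needed)
Insert 41:
  append 41 at index 9 → [10, 18, 12, 19, 71, 24, 50, 97, 63, 41]
  41 < parent 71 at index 4, swap → [10, 18, 12, 19, 41, 24, 50, 97, 63, 71]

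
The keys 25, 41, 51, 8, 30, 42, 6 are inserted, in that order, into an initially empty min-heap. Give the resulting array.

[6, 25, 8, 41, 30, 51, 42]

Insert 25:
  append 25 at index 0 → [25] (no swap needed)
Insert 41:
  append 41 at index 1 → [25, 41] (no swap needed)
Insert 51:
  append 51 at index 2 → [25, 41, 51] (no swap needed)
Insert 8:
  append 8 at index 3 → [25, 41, 51, 8]
  8 < parent 41 at index 1, swap → [25, 8, 51, 41]
  8 < parent 25 at index 0, swap → [8, 25, 51, 41]
Insert 30:
  append 30 at index 4 → [8, 25, 51, 41, 30] (no swap needed)
Insert 42:
  append 42 at index 5 → [8, 25, 51, 41, 30, 42]
  42 < parent 51 at index 2, swap → [8, 25, 42, 41, 30, 51]
Insert 6:
  append 6 at index 6 → [8, 25, 42, 41, 30, 51, 6]
  6 < parent 42 at index 2, swap → [8, 25, 6, 41, 30, 51, 42]
  6 < parent 8 at index 0, swap → [6, 25, 8, 41, 30, 51, 42]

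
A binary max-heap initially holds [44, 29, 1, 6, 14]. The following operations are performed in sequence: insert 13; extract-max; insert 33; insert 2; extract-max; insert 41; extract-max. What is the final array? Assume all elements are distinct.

insert 13:
  append 13 at index 5 → [44, 29, 1, 6, 14, 13]
  13 > parent 1 at index 2, swap → [44, 29, 13, 6, 14, 1]
extract-max → returns 44:
  remove root 44; move last element 1 to root → [1, 29, 13, 6, 14]
  1 vs larger child 29 at index 1, swap → [29, 1, 13, 6, 14]
  1 vs larger child 14 at index 4, swap → [29, 14, 13, 6, 1]
insert 33:
  append 33 at index 5 → [29, 14, 13, 6, 1, 33]
  33 > parent 13 at index 2, swap → [29, 14, 33, 6, 1, 13]
  33 > parent 29 at index 0, swap → [33, 14, 29, 6, 1, 13]
insert 2:
  append 2 at index 6 → [33, 14, 29, 6, 1, 13, 2] (no swap needed)
extract-max → returns 33:
  remove root 33; move last element 2 to root → [2, 14, 29, 6, 1, 13]
  2 vs larger child 29 at index 2, swap → [29, 14, 2, 6, 1, 13]
  2 vs only child 13 at index 5, swap → [29, 14, 13, 6, 1, 2]
insert 41:
  append 41 at index 6 → [29, 14, 13, 6, 1, 2, 41]
  41 > parent 13 at index 2, swap → [29, 14, 41, 6, 1, 2, 13]
  41 > parent 29 at index 0, swap → [41, 14, 29, 6, 1, 2, 13]
extract-max → returns 41:
  remove root 41; move last element 13 to root → [13, 14, 29, 6, 1, 2]
  13 vs larger child 29 at index 2, swap → [29, 14, 13, 6, 1, 2]

[29, 14, 13, 6, 1, 2]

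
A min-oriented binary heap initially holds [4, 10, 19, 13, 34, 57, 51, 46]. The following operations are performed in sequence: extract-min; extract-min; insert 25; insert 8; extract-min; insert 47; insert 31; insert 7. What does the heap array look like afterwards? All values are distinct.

[7, 13, 19, 34, 31, 57, 25, 47, 46, 51]

extract-min → returns 4:
  remove root 4; move last element 46 to root → [46, 10, 19, 13, 34, 57, 51]
  46 vs smaller child 10 at index 1, swap → [10, 46, 19, 13, 34, 57, 51]
  46 vs smaller child 13 at index 3, swap → [10, 13, 19, 46, 34, 57, 51]
extract-min → returns 10:
  remove root 10; move last element 51 to root → [51, 13, 19, 46, 34, 57]
  51 vs smaller child 13 at index 1, swap → [13, 51, 19, 46, 34, 57]
  51 vs smaller child 34 at index 4, swap → [13, 34, 19, 46, 51, 57]
insert 25:
  append 25 at index 6 → [13, 34, 19, 46, 51, 57, 25] (no swap needed)
insert 8:
  append 8 at index 7 → [13, 34, 19, 46, 51, 57, 25, 8]
  8 < parent 46 at index 3, swap → [13, 34, 19, 8, 51, 57, 25, 46]
  8 < parent 34 at index 1, swap → [13, 8, 19, 34, 51, 57, 25, 46]
  8 < parent 13 at index 0, swap → [8, 13, 19, 34, 51, 57, 25, 46]
extract-min → returns 8:
  remove root 8; move last element 46 to root → [46, 13, 19, 34, 51, 57, 25]
  46 vs smaller child 13 at index 1, swap → [13, 46, 19, 34, 51, 57, 25]
  46 vs smaller child 34 at index 3, swap → [13, 34, 19, 46, 51, 57, 25]
insert 47:
  append 47 at index 7 → [13, 34, 19, 46, 51, 57, 25, 47] (no swap needed)
insert 31:
  append 31 at index 8 → [13, 34, 19, 46, 51, 57, 25, 47, 31]
  31 < parent 46 at index 3, swap → [13, 34, 19, 31, 51, 57, 25, 47, 46]
  31 < parent 34 at index 1, swap → [13, 31, 19, 34, 51, 57, 25, 47, 46]
insert 7:
  append 7 at index 9 → [13, 31, 19, 34, 51, 57, 25, 47, 46, 7]
  7 < parent 51 at index 4, swap → [13, 31, 19, 34, 7, 57, 25, 47, 46, 51]
  7 < parent 31 at index 1, swap → [13, 7, 19, 34, 31, 57, 25, 47, 46, 51]
  7 < parent 13 at index 0, swap → [7, 13, 19, 34, 31, 57, 25, 47, 46, 51]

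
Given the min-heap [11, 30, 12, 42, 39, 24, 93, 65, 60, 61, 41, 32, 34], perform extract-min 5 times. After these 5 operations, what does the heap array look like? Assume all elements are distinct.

extract-min #1 returns 11:
  remove root 11; move last element 34 to root → [34, 30, 12, 42, 39, 24, 93, 65, 60, 61, 41, 32]
  34 vs smaller child 12 at index 2, swap → [12, 30, 34, 42, 39, 24, 93, 65, 60, 61, 41, 32]
  34 vs smaller child 24 at index 5, swap → [12, 30, 24, 42, 39, 34, 93, 65, 60, 61, 41, 32]
  34 vs only child 32 at index 11, swap → [12, 30, 24, 42, 39, 32, 93, 65, 60, 61, 41, 34]
extract-min #2 returns 12:
  remove root 12; move last element 34 to root → [34, 30, 24, 42, 39, 32, 93, 65, 60, 61, 41]
  34 vs smaller child 24 at index 2, swap → [24, 30, 34, 42, 39, 32, 93, 65, 60, 61, 41]
  34 vs smaller child 32 at index 5, swap → [24, 30, 32, 42, 39, 34, 93, 65, 60, 61, 41]
extract-min #3 returns 24:
  remove root 24; move last element 41 to root → [41, 30, 32, 42, 39, 34, 93, 65, 60, 61]
  41 vs smaller child 30 at index 1, swap → [30, 41, 32, 42, 39, 34, 93, 65, 60, 61]
  41 vs smaller child 39 at index 4, swap → [30, 39, 32, 42, 41, 34, 93, 65, 60, 61]
extract-min #4 returns 30:
  remove root 30; move last element 61 to root → [61, 39, 32, 42, 41, 34, 93, 65, 60]
  61 vs smaller child 32 at index 2, swap → [32, 39, 61, 42, 41, 34, 93, 65, 60]
  61 vs smaller child 34 at index 5, swap → [32, 39, 34, 42, 41, 61, 93, 65, 60]
extract-min #5 returns 32:
  remove root 32; move last element 60 to root → [60, 39, 34, 42, 41, 61, 93, 65]
  60 vs smaller child 34 at index 2, swap → [34, 39, 60, 42, 41, 61, 93, 65]

[34, 39, 60, 42, 41, 61, 93, 65]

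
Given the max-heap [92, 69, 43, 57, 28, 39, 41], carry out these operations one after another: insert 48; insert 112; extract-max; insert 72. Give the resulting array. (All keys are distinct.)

[92, 72, 43, 69, 28, 39, 41, 48, 57]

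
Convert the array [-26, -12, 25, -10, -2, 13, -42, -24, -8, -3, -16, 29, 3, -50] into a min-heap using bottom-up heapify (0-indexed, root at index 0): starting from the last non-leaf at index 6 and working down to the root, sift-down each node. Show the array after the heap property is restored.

sift down from index 6:
  -42 vs only child -50 at index 13, swap → [-26, -12, 25, -10, -2, 13, -50, -24, -8, -3, -16, 29, 3, -42]
sift down from index 5:
  13 vs smaller child 3 at index 12, swap → [-26, -12, 25, -10, -2, 3, -50, -24, -8, -3, -16, 29, 13, -42]
sift down from index 4:
  -2 vs smaller child -16 at index 10, swap → [-26, -12, 25, -10, -16, 3, -50, -24, -8, -3, -2, 29, 13, -42]
sift down from index 3:
  -10 vs smaller child -24 at index 7, swap → [-26, -12, 25, -24, -16, 3, -50, -10, -8, -3, -2, 29, 13, -42]
sift down from index 2:
  25 vs smaller child -50 at index 6, swap → [-26, -12, -50, -24, -16, 3, 25, -10, -8, -3, -2, 29, 13, -42]
  25 vs only child -42 at index 13, swap → [-26, -12, -50, -24, -16, 3, -42, -10, -8, -3, -2, 29, 13, 25]
sift down from index 1:
  -12 vs smaller child -24 at index 3, swap → [-26, -24, -50, -12, -16, 3, -42, -10, -8, -3, -2, 29, 13, 25]
sift down from index 0:
  -26 vs smaller child -50 at index 2, swap → [-50, -24, -26, -12, -16, 3, -42, -10, -8, -3, -2, 29, 13, 25]
  -26 vs smaller child -42 at index 6, swap → [-50, -24, -42, -12, -16, 3, -26, -10, -8, -3, -2, 29, 13, 25]

[-50, -24, -42, -12, -16, 3, -26, -10, -8, -3, -2, 29, 13, 25]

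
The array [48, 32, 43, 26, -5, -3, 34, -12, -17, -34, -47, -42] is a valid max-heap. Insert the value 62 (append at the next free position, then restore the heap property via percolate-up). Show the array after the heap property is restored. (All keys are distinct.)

[62, 32, 48, 26, -5, 43, 34, -12, -17, -34, -47, -42, -3]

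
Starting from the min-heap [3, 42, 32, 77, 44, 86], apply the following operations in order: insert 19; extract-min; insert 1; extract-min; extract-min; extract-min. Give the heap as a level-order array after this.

insert 19:
  append 19 at index 6 → [3, 42, 32, 77, 44, 86, 19]
  19 < parent 32 at index 2, swap → [3, 42, 19, 77, 44, 86, 32]
extract-min → returns 3:
  remove root 3; move last element 32 to root → [32, 42, 19, 77, 44, 86]
  32 vs smaller child 19 at index 2, swap → [19, 42, 32, 77, 44, 86]
insert 1:
  append 1 at index 6 → [19, 42, 32, 77, 44, 86, 1]
  1 < parent 32 at index 2, swap → [19, 42, 1, 77, 44, 86, 32]
  1 < parent 19 at index 0, swap → [1, 42, 19, 77, 44, 86, 32]
extract-min → returns 1:
  remove root 1; move last element 32 to root → [32, 42, 19, 77, 44, 86]
  32 vs smaller child 19 at index 2, swap → [19, 42, 32, 77, 44, 86]
extract-min → returns 19:
  remove root 19; move last element 86 to root → [86, 42, 32, 77, 44]
  86 vs smaller child 32 at index 2, swap → [32, 42, 86, 77, 44]
extract-min → returns 32:
  remove root 32; move last element 44 to root → [44, 42, 86, 77]
  44 vs smaller child 42 at index 1, swap → [42, 44, 86, 77]

[42, 44, 86, 77]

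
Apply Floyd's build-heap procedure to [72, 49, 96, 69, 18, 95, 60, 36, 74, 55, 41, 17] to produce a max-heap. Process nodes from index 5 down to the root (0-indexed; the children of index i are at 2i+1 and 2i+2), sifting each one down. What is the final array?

sift down from index 5: already satisfies heap property
sift down from index 4:
  18 vs larger child 55 at index 9, swap → [72, 49, 96, 69, 55, 95, 60, 36, 74, 18, 41, 17]
sift down from index 3:
  69 vs larger child 74 at index 8, swap → [72, 49, 96, 74, 55, 95, 60, 36, 69, 18, 41, 17]
sift down from index 2: already satisfies heap property
sift down from index 1:
  49 vs larger child 74 at index 3, swap → [72, 74, 96, 49, 55, 95, 60, 36, 69, 18, 41, 17]
  49 vs larger child 69 at index 8, swap → [72, 74, 96, 69, 55, 95, 60, 36, 49, 18, 41, 17]
sift down from index 0:
  72 vs larger child 96 at index 2, swap → [96, 74, 72, 69, 55, 95, 60, 36, 49, 18, 41, 17]
  72 vs larger child 95 at index 5, swap → [96, 74, 95, 69, 55, 72, 60, 36, 49, 18, 41, 17]

[96, 74, 95, 69, 55, 72, 60, 36, 49, 18, 41, 17]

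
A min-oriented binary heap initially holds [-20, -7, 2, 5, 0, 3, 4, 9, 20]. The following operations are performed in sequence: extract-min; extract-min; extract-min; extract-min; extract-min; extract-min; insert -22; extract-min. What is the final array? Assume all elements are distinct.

[5, 9, 20]

extract-min → returns -20:
  remove root -20; move last element 20 to root → [20, -7, 2, 5, 0, 3, 4, 9]
  20 vs smaller child -7 at index 1, swap → [-7, 20, 2, 5, 0, 3, 4, 9]
  20 vs smaller child 0 at index 4, swap → [-7, 0, 2, 5, 20, 3, 4, 9]
extract-min → returns -7:
  remove root -7; move last element 9 to root → [9, 0, 2, 5, 20, 3, 4]
  9 vs smaller child 0 at index 1, swap → [0, 9, 2, 5, 20, 3, 4]
  9 vs smaller child 5 at index 3, swap → [0, 5, 2, 9, 20, 3, 4]
extract-min → returns 0:
  remove root 0; move last element 4 to root → [4, 5, 2, 9, 20, 3]
  4 vs smaller child 2 at index 2, swap → [2, 5, 4, 9, 20, 3]
  4 vs only child 3 at index 5, swap → [2, 5, 3, 9, 20, 4]
extract-min → returns 2:
  remove root 2; move last element 4 to root → [4, 5, 3, 9, 20]
  4 vs smaller child 3 at index 2, swap → [3, 5, 4, 9, 20]
extract-min → returns 3:
  remove root 3; move last element 20 to root → [20, 5, 4, 9]
  20 vs smaller child 4 at index 2, swap → [4, 5, 20, 9]
extract-min → returns 4:
  remove root 4; move last element 9 to root → [9, 5, 20]
  9 vs smaller child 5 at index 1, swap → [5, 9, 20]
insert -22:
  append -22 at index 3 → [5, 9, 20, -22]
  -22 < parent 9 at index 1, swap → [5, -22, 20, 9]
  -22 < parent 5 at index 0, swap → [-22, 5, 20, 9]
extract-min → returns -22:
  remove root -22; move last element 9 to root → [9, 5, 20]
  9 vs smaller child 5 at index 1, swap → [5, 9, 20]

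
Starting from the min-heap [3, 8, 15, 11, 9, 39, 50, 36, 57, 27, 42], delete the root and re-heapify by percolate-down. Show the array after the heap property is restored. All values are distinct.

[8, 9, 15, 11, 27, 39, 50, 36, 57, 42]

remove root 3; move last element 42 to root → [42, 8, 15, 11, 9, 39, 50, 36, 57, 27]
42 vs smaller child 8 at index 1, swap → [8, 42, 15, 11, 9, 39, 50, 36, 57, 27]
42 vs smaller child 9 at index 4, swap → [8, 9, 15, 11, 42, 39, 50, 36, 57, 27]
42 vs only child 27 at index 9, swap → [8, 9, 15, 11, 27, 39, 50, 36, 57, 42]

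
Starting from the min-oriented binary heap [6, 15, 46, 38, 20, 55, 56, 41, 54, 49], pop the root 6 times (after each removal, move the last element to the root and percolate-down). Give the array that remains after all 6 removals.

[49, 54, 55, 56]

extract-min #1 returns 6:
  remove root 6; move last element 49 to root → [49, 15, 46, 38, 20, 55, 56, 41, 54]
  49 vs smaller child 15 at index 1, swap → [15, 49, 46, 38, 20, 55, 56, 41, 54]
  49 vs smaller child 20 at index 4, swap → [15, 20, 46, 38, 49, 55, 56, 41, 54]
extract-min #2 returns 15:
  remove root 15; move last element 54 to root → [54, 20, 46, 38, 49, 55, 56, 41]
  54 vs smaller child 20 at index 1, swap → [20, 54, 46, 38, 49, 55, 56, 41]
  54 vs smaller child 38 at index 3, swap → [20, 38, 46, 54, 49, 55, 56, 41]
  54 vs only child 41 at index 7, swap → [20, 38, 46, 41, 49, 55, 56, 54]
extract-min #3 returns 20:
  remove root 20; move last element 54 to root → [54, 38, 46, 41, 49, 55, 56]
  54 vs smaller child 38 at index 1, swap → [38, 54, 46, 41, 49, 55, 56]
  54 vs smaller child 41 at index 3, swap → [38, 41, 46, 54, 49, 55, 56]
extract-min #4 returns 38:
  remove root 38; move last element 56 to root → [56, 41, 46, 54, 49, 55]
  56 vs smaller child 41 at index 1, swap → [41, 56, 46, 54, 49, 55]
  56 vs smaller child 49 at index 4, swap → [41, 49, 46, 54, 56, 55]
extract-min #5 returns 41:
  remove root 41; move last element 55 to root → [55, 49, 46, 54, 56]
  55 vs smaller child 46 at index 2, swap → [46, 49, 55, 54, 56]
extract-min #6 returns 46:
  remove root 46; move last element 56 to root → [56, 49, 55, 54]
  56 vs smaller child 49 at index 1, swap → [49, 56, 55, 54]
  56 vs only child 54 at index 3, swap → [49, 54, 55, 56]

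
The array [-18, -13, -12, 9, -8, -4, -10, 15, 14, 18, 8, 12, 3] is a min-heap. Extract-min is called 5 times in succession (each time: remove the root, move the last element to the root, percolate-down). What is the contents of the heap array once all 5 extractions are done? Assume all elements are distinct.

extract-min #1 returns -18:
  remove root -18; move last element 3 to root → [3, -13, -12, 9, -8, -4, -10, 15, 14, 18, 8, 12]
  3 vs smaller child -13 at index 1, swap → [-13, 3, -12, 9, -8, -4, -10, 15, 14, 18, 8, 12]
  3 vs smaller child -8 at index 4, swap → [-13, -8, -12, 9, 3, -4, -10, 15, 14, 18, 8, 12]
extract-min #2 returns -13:
  remove root -13; move last element 12 to root → [12, -8, -12, 9, 3, -4, -10, 15, 14, 18, 8]
  12 vs smaller child -12 at index 2, swap → [-12, -8, 12, 9, 3, -4, -10, 15, 14, 18, 8]
  12 vs smaller child -10 at index 6, swap → [-12, -8, -10, 9, 3, -4, 12, 15, 14, 18, 8]
extract-min #3 returns -12:
  remove root -12; move last element 8 to root → [8, -8, -10, 9, 3, -4, 12, 15, 14, 18]
  8 vs smaller child -10 at index 2, swap → [-10, -8, 8, 9, 3, -4, 12, 15, 14, 18]
  8 vs smaller child -4 at index 5, swap → [-10, -8, -4, 9, 3, 8, 12, 15, 14, 18]
extract-min #4 returns -10:
  remove root -10; move last element 18 to root → [18, -8, -4, 9, 3, 8, 12, 15, 14]
  18 vs smaller child -8 at index 1, swap → [-8, 18, -4, 9, 3, 8, 12, 15, 14]
  18 vs smaller child 3 at index 4, swap → [-8, 3, -4, 9, 18, 8, 12, 15, 14]
extract-min #5 returns -8:
  remove root -8; move last element 14 to root → [14, 3, -4, 9, 18, 8, 12, 15]
  14 vs smaller child -4 at index 2, swap → [-4, 3, 14, 9, 18, 8, 12, 15]
  14 vs smaller child 8 at index 5, swap → [-4, 3, 8, 9, 18, 14, 12, 15]

[-4, 3, 8, 9, 18, 14, 12, 15]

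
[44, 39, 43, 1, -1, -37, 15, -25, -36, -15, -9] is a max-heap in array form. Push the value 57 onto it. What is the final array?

[57, 39, 44, 1, -1, 43, 15, -25, -36, -15, -9, -37]

append 57 at index 11 → [44, 39, 43, 1, -1, -37, 15, -25, -36, -15, -9, 57]
57 > parent -37 at index 5, swap → [44, 39, 43, 1, -1, 57, 15, -25, -36, -15, -9, -37]
57 > parent 43 at index 2, swap → [44, 39, 57, 1, -1, 43, 15, -25, -36, -15, -9, -37]
57 > parent 44 at index 0, swap → [57, 39, 44, 1, -1, 43, 15, -25, -36, -15, -9, -37]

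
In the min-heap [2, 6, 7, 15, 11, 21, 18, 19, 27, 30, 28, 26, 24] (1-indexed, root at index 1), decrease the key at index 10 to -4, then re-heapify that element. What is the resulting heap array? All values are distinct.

[-4, 2, 7, 15, 6, 21, 18, 19, 27, 11, 28, 26, 24]

set index 10 from 30 to -4 → [2, 6, 7, 15, 11, 21, 18, 19, 27, -4, 28, 26, 24]
-4 < parent 11 at index 5, swap → [2, 6, 7, 15, -4, 21, 18, 19, 27, 11, 28, 26, 24]
-4 < parent 6 at index 2, swap → [2, -4, 7, 15, 6, 21, 18, 19, 27, 11, 28, 26, 24]
-4 < parent 2 at index 1, swap → [-4, 2, 7, 15, 6, 21, 18, 19, 27, 11, 28, 26, 24]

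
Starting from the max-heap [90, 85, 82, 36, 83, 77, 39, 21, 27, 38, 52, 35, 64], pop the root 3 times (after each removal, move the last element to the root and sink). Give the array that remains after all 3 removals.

[82, 64, 77, 36, 52, 35, 39, 21, 27, 38]

extract-max #1 returns 90:
  remove root 90; move last element 64 to root → [64, 85, 82, 36, 83, 77, 39, 21, 27, 38, 52, 35]
  64 vs larger child 85 at index 1, swap → [85, 64, 82, 36, 83, 77, 39, 21, 27, 38, 52, 35]
  64 vs larger child 83 at index 4, swap → [85, 83, 82, 36, 64, 77, 39, 21, 27, 38, 52, 35]
extract-max #2 returns 85:
  remove root 85; move last element 35 to root → [35, 83, 82, 36, 64, 77, 39, 21, 27, 38, 52]
  35 vs larger child 83 at index 1, swap → [83, 35, 82, 36, 64, 77, 39, 21, 27, 38, 52]
  35 vs larger child 64 at index 4, swap → [83, 64, 82, 36, 35, 77, 39, 21, 27, 38, 52]
  35 vs larger child 52 at index 10, swap → [83, 64, 82, 36, 52, 77, 39, 21, 27, 38, 35]
extract-max #3 returns 83:
  remove root 83; move last element 35 to root → [35, 64, 82, 36, 52, 77, 39, 21, 27, 38]
  35 vs larger child 82 at index 2, swap → [82, 64, 35, 36, 52, 77, 39, 21, 27, 38]
  35 vs larger child 77 at index 5, swap → [82, 64, 77, 36, 52, 35, 39, 21, 27, 38]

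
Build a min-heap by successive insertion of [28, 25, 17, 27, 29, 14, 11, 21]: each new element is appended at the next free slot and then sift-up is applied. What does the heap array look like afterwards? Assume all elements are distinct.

Insert 28:
  append 28 at index 0 → [28] (no swap needed)
Insert 25:
  append 25 at index 1 → [28, 25]
  25 < parent 28 at index 0, swap → [25, 28]
Insert 17:
  append 17 at index 2 → [25, 28, 17]
  17 < parent 25 at index 0, swap → [17, 28, 25]
Insert 27:
  append 27 at index 3 → [17, 28, 25, 27]
  27 < parent 28 at index 1, swap → [17, 27, 25, 28]
Insert 29:
  append 29 at index 4 → [17, 27, 25, 28, 29] (no swap needed)
Insert 14:
  append 14 at index 5 → [17, 27, 25, 28, 29, 14]
  14 < parent 25 at index 2, swap → [17, 27, 14, 28, 29, 25]
  14 < parent 17 at index 0, swap → [14, 27, 17, 28, 29, 25]
Insert 11:
  append 11 at index 6 → [14, 27, 17, 28, 29, 25, 11]
  11 < parent 17 at index 2, swap → [14, 27, 11, 28, 29, 25, 17]
  11 < parent 14 at index 0, swap → [11, 27, 14, 28, 29, 25, 17]
Insert 21:
  append 21 at index 7 → [11, 27, 14, 28, 29, 25, 17, 21]
  21 < parent 28 at index 3, swap → [11, 27, 14, 21, 29, 25, 17, 28]
  21 < parent 27 at index 1, swap → [11, 21, 14, 27, 29, 25, 17, 28]

[11, 21, 14, 27, 29, 25, 17, 28]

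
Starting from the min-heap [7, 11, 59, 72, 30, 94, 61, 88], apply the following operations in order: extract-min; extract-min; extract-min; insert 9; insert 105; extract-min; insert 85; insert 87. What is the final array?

[59, 61, 85, 72, 88, 105, 94, 87]

extract-min → returns 7:
  remove root 7; move last element 88 to root → [88, 11, 59, 72, 30, 94, 61]
  88 vs smaller child 11 at index 1, swap → [11, 88, 59, 72, 30, 94, 61]
  88 vs smaller child 30 at index 4, swap → [11, 30, 59, 72, 88, 94, 61]
extract-min → returns 11:
  remove root 11; move last element 61 to root → [61, 30, 59, 72, 88, 94]
  61 vs smaller child 30 at index 1, swap → [30, 61, 59, 72, 88, 94]
extract-min → returns 30:
  remove root 30; move last element 94 to root → [94, 61, 59, 72, 88]
  94 vs smaller child 59 at index 2, swap → [59, 61, 94, 72, 88]
insert 9:
  append 9 at index 5 → [59, 61, 94, 72, 88, 9]
  9 < parent 94 at index 2, swap → [59, 61, 9, 72, 88, 94]
  9 < parent 59 at index 0, swap → [9, 61, 59, 72, 88, 94]
insert 105:
  append 105 at index 6 → [9, 61, 59, 72, 88, 94, 105] (no swap needed)
extract-min → returns 9:
  remove root 9; move last element 105 to root → [105, 61, 59, 72, 88, 94]
  105 vs smaller child 59 at index 2, swap → [59, 61, 105, 72, 88, 94]
  105 vs only child 94 at index 5, swap → [59, 61, 94, 72, 88, 105]
insert 85:
  append 85 at index 6 → [59, 61, 94, 72, 88, 105, 85]
  85 < parent 94 at index 2, swap → [59, 61, 85, 72, 88, 105, 94]
insert 87:
  append 87 at index 7 → [59, 61, 85, 72, 88, 105, 94, 87] (no swap needed)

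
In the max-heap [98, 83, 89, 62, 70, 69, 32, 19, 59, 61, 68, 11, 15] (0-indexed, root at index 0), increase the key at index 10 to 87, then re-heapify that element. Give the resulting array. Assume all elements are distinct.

[98, 87, 89, 62, 83, 69, 32, 19, 59, 61, 70, 11, 15]

set index 10 from 68 to 87 → [98, 83, 89, 62, 70, 69, 32, 19, 59, 61, 87, 11, 15]
87 > parent 70 at index 4, swap → [98, 83, 89, 62, 87, 69, 32, 19, 59, 61, 70, 11, 15]
87 > parent 83 at index 1, swap → [98, 87, 89, 62, 83, 69, 32, 19, 59, 61, 70, 11, 15]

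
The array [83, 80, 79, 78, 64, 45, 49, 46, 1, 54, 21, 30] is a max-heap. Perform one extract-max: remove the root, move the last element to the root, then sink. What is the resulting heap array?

remove root 83; move last element 30 to root → [30, 80, 79, 78, 64, 45, 49, 46, 1, 54, 21]
30 vs larger child 80 at index 1, swap → [80, 30, 79, 78, 64, 45, 49, 46, 1, 54, 21]
30 vs larger child 78 at index 3, swap → [80, 78, 79, 30, 64, 45, 49, 46, 1, 54, 21]
30 vs larger child 46 at index 7, swap → [80, 78, 79, 46, 64, 45, 49, 30, 1, 54, 21]

[80, 78, 79, 46, 64, 45, 49, 30, 1, 54, 21]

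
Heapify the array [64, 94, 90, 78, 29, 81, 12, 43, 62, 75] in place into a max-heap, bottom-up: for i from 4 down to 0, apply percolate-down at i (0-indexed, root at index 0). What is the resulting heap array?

sift down from index 4:
  29 vs only child 75 at index 9, swap → [64, 94, 90, 78, 75, 81, 12, 43, 62, 29]
sift down from index 3: already satisfies heap property
sift down from index 2: already satisfies heap property
sift down from index 1: already satisfies heap property
sift down from index 0:
  64 vs larger child 94 at index 1, swap → [94, 64, 90, 78, 75, 81, 12, 43, 62, 29]
  64 vs larger child 78 at index 3, swap → [94, 78, 90, 64, 75, 81, 12, 43, 62, 29]

[94, 78, 90, 64, 75, 81, 12, 43, 62, 29]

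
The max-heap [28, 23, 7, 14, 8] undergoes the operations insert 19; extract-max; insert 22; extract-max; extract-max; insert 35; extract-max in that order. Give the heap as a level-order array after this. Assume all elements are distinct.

[19, 14, 8, 7]

insert 19:
  append 19 at index 5 → [28, 23, 7, 14, 8, 19]
  19 > parent 7 at index 2, swap → [28, 23, 19, 14, 8, 7]
extract-max → returns 28:
  remove root 28; move last element 7 to root → [7, 23, 19, 14, 8]
  7 vs larger child 23 at index 1, swap → [23, 7, 19, 14, 8]
  7 vs larger child 14 at index 3, swap → [23, 14, 19, 7, 8]
insert 22:
  append 22 at index 5 → [23, 14, 19, 7, 8, 22]
  22 > parent 19 at index 2, swap → [23, 14, 22, 7, 8, 19]
extract-max → returns 23:
  remove root 23; move last element 19 to root → [19, 14, 22, 7, 8]
  19 vs larger child 22 at index 2, swap → [22, 14, 19, 7, 8]
extract-max → returns 22:
  remove root 22; move last element 8 to root → [8, 14, 19, 7]
  8 vs larger child 19 at index 2, swap → [19, 14, 8, 7]
insert 35:
  append 35 at index 4 → [19, 14, 8, 7, 35]
  35 > parent 14 at index 1, swap → [19, 35, 8, 7, 14]
  35 > parent 19 at index 0, swap → [35, 19, 8, 7, 14]
extract-max → returns 35:
  remove root 35; move last element 14 to root → [14, 19, 8, 7]
  14 vs larger child 19 at index 1, swap → [19, 14, 8, 7]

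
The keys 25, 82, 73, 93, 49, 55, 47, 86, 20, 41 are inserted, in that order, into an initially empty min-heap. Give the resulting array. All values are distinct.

Insert 25:
  append 25 at index 0 → [25] (no swap needed)
Insert 82:
  append 82 at index 1 → [25, 82] (no swap needed)
Insert 73:
  append 73 at index 2 → [25, 82, 73] (no swap needed)
Insert 93:
  append 93 at index 3 → [25, 82, 73, 93] (no swap needed)
Insert 49:
  append 49 at index 4 → [25, 82, 73, 93, 49]
  49 < parent 82 at index 1, swap → [25, 49, 73, 93, 82]
Insert 55:
  append 55 at index 5 → [25, 49, 73, 93, 82, 55]
  55 < parent 73 at index 2, swap → [25, 49, 55, 93, 82, 73]
Insert 47:
  append 47 at index 6 → [25, 49, 55, 93, 82, 73, 47]
  47 < parent 55 at index 2, swap → [25, 49, 47, 93, 82, 73, 55]
Insert 86:
  append 86 at index 7 → [25, 49, 47, 93, 82, 73, 55, 86]
  86 < parent 93 at index 3, swap → [25, 49, 47, 86, 82, 73, 55, 93]
Insert 20:
  append 20 at index 8 → [25, 49, 47, 86, 82, 73, 55, 93, 20]
  20 < parent 86 at index 3, swap → [25, 49, 47, 20, 82, 73, 55, 93, 86]
  20 < parent 49 at index 1, swap → [25, 20, 47, 49, 82, 73, 55, 93, 86]
  20 < parent 25 at index 0, swap → [20, 25, 47, 49, 82, 73, 55, 93, 86]
Insert 41:
  append 41 at index 9 → [20, 25, 47, 49, 82, 73, 55, 93, 86, 41]
  41 < parent 82 at index 4, swap → [20, 25, 47, 49, 41, 73, 55, 93, 86, 82]

[20, 25, 47, 49, 41, 73, 55, 93, 86, 82]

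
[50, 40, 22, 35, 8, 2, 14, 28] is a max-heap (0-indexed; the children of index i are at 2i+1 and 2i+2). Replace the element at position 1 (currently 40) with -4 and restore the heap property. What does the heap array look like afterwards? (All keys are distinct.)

[50, 35, 22, 28, 8, 2, 14, -4]

set index 1 from 40 to -4 → [50, -4, 22, 35, 8, 2, 14, 28]
-4 vs larger child 35 at index 3, swap → [50, 35, 22, -4, 8, 2, 14, 28]
-4 vs only child 28 at index 7, swap → [50, 35, 22, 28, 8, 2, 14, -4]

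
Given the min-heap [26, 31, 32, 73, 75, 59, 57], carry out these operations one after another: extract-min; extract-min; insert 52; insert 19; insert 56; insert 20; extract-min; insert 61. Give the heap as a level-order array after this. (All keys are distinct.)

[20, 56, 32, 57, 75, 59, 52, 73, 61]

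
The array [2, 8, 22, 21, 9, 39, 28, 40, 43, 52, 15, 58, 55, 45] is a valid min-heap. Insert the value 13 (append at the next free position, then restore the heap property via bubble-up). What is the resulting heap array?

[2, 8, 13, 21, 9, 39, 22, 40, 43, 52, 15, 58, 55, 45, 28]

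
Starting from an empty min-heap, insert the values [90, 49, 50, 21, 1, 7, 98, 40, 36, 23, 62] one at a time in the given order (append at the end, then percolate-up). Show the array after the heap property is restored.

Insert 90:
  append 90 at index 0 → [90] (no swap needed)
Insert 49:
  append 49 at index 1 → [90, 49]
  49 < parent 90 at index 0, swap → [49, 90]
Insert 50:
  append 50 at index 2 → [49, 90, 50] (no swap needed)
Insert 21:
  append 21 at index 3 → [49, 90, 50, 21]
  21 < parent 90 at index 1, swap → [49, 21, 50, 90]
  21 < parent 49 at index 0, swap → [21, 49, 50, 90]
Insert 1:
  append 1 at index 4 → [21, 49, 50, 90, 1]
  1 < parent 49 at index 1, swap → [21, 1, 50, 90, 49]
  1 < parent 21 at index 0, swap → [1, 21, 50, 90, 49]
Insert 7:
  append 7 at index 5 → [1, 21, 50, 90, 49, 7]
  7 < parent 50 at index 2, swap → [1, 21, 7, 90, 49, 50]
Insert 98:
  append 98 at index 6 → [1, 21, 7, 90, 49, 50, 98] (no swap needed)
Insert 40:
  append 40 at index 7 → [1, 21, 7, 90, 49, 50, 98, 40]
  40 < parent 90 at index 3, swap → [1, 21, 7, 40, 49, 50, 98, 90]
Insert 36:
  append 36 at index 8 → [1, 21, 7, 40, 49, 50, 98, 90, 36]
  36 < parent 40 at index 3, swap → [1, 21, 7, 36, 49, 50, 98, 90, 40]
Insert 23:
  append 23 at index 9 → [1, 21, 7, 36, 49, 50, 98, 90, 40, 23]
  23 < parent 49 at index 4, swap → [1, 21, 7, 36, 23, 50, 98, 90, 40, 49]
Insert 62:
  append 62 at index 10 → [1, 21, 7, 36, 23, 50, 98, 90, 40, 49, 62] (no swap needed)

[1, 21, 7, 36, 23, 50, 98, 90, 40, 49, 62]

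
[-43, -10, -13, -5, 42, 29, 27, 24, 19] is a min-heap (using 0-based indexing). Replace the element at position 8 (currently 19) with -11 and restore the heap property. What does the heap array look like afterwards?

[-43, -11, -13, -10, 42, 29, 27, 24, -5]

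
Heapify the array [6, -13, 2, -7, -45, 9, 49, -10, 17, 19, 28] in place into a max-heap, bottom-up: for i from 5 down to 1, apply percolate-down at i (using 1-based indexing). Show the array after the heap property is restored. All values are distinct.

sift down from index 5:
  -45 vs larger child 28 at index 11, swap → [6, -13, 2, -7, 28, 9, 49, -10, 17, 19, -45]
sift down from index 4:
  -7 vs larger child 17 at index 9, swap → [6, -13, 2, 17, 28, 9, 49, -10, -7, 19, -45]
sift down from index 3:
  2 vs larger child 49 at index 7, swap → [6, -13, 49, 17, 28, 9, 2, -10, -7, 19, -45]
sift down from index 2:
  -13 vs larger child 28 at index 5, swap → [6, 28, 49, 17, -13, 9, 2, -10, -7, 19, -45]
  -13 vs larger child 19 at index 10, swap → [6, 28, 49, 17, 19, 9, 2, -10, -7, -13, -45]
sift down from index 1:
  6 vs larger child 49 at index 3, swap → [49, 28, 6, 17, 19, 9, 2, -10, -7, -13, -45]
  6 vs larger child 9 at index 6, swap → [49, 28, 9, 17, 19, 6, 2, -10, -7, -13, -45]

[49, 28, 9, 17, 19, 6, 2, -10, -7, -13, -45]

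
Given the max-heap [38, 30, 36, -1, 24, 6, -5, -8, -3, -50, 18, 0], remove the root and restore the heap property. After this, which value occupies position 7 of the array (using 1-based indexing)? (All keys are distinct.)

remove root 38; move last element 0 to root → [0, 30, 36, -1, 24, 6, -5, -8, -3, -50, 18]
0 vs larger child 36 at index 3, swap → [36, 30, 0, -1, 24, 6, -5, -8, -3, -50, 18]
0 vs larger child 6 at index 6, swap → [36, 30, 6, -1, 24, 0, -5, -8, -3, -50, 18]
resulting array: [36, 30, 6, -1, 24, 0, -5, -8, -3, -50, 18]

-5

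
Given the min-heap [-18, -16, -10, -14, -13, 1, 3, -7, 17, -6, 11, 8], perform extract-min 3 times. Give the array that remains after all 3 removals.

[-13, -7, -10, 8, -6, 1, 3, 11, 17]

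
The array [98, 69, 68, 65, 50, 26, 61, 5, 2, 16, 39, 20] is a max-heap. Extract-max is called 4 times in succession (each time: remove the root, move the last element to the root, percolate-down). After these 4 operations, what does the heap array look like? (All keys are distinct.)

extract-max #1 returns 98:
  remove root 98; move last element 20 to root → [20, 69, 68, 65, 50, 26, 61, 5, 2, 16, 39]
  20 vs larger child 69 at index 1, swap → [69, 20, 68, 65, 50, 26, 61, 5, 2, 16, 39]
  20 vs larger child 65 at index 3, swap → [69, 65, 68, 20, 50, 26, 61, 5, 2, 16, 39]
extract-max #2 returns 69:
  remove root 69; move last element 39 to root → [39, 65, 68, 20, 50, 26, 61, 5, 2, 16]
  39 vs larger child 68 at index 2, swap → [68, 65, 39, 20, 50, 26, 61, 5, 2, 16]
  39 vs larger child 61 at index 6, swap → [68, 65, 61, 20, 50, 26, 39, 5, 2, 16]
extract-max #3 returns 68:
  remove root 68; move last element 16 to root → [16, 65, 61, 20, 50, 26, 39, 5, 2]
  16 vs larger child 65 at index 1, swap → [65, 16, 61, 20, 50, 26, 39, 5, 2]
  16 vs larger child 50 at index 4, swap → [65, 50, 61, 20, 16, 26, 39, 5, 2]
extract-max #4 returns 65:
  remove root 65; move last element 2 to root → [2, 50, 61, 20, 16, 26, 39, 5]
  2 vs larger child 61 at index 2, swap → [61, 50, 2, 20, 16, 26, 39, 5]
  2 vs larger child 39 at index 6, swap → [61, 50, 39, 20, 16, 26, 2, 5]

[61, 50, 39, 20, 16, 26, 2, 5]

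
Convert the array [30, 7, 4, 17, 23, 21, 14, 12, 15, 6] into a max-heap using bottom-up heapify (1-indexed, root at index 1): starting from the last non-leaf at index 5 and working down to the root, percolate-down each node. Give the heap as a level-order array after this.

sift down from index 5: already satisfies heap property
sift down from index 4: already satisfies heap property
sift down from index 3:
  4 vs larger child 21 at index 6, swap → [30, 7, 21, 17, 23, 4, 14, 12, 15, 6]
sift down from index 2:
  7 vs larger child 23 at index 5, swap → [30, 23, 21, 17, 7, 4, 14, 12, 15, 6]
sift down from index 1: already satisfies heap property

[30, 23, 21, 17, 7, 4, 14, 12, 15, 6]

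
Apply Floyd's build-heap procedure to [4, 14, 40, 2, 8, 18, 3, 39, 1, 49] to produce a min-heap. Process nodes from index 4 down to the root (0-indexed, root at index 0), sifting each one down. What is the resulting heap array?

[1, 2, 3, 4, 8, 18, 40, 39, 14, 49]

sift down from index 4: already satisfies heap property
sift down from index 3:
  2 vs smaller child 1 at index 8, swap → [4, 14, 40, 1, 8, 18, 3, 39, 2, 49]
sift down from index 2:
  40 vs smaller child 3 at index 6, swap → [4, 14, 3, 1, 8, 18, 40, 39, 2, 49]
sift down from index 1:
  14 vs smaller child 1 at index 3, swap → [4, 1, 3, 14, 8, 18, 40, 39, 2, 49]
  14 vs smaller child 2 at index 8, swap → [4, 1, 3, 2, 8, 18, 40, 39, 14, 49]
sift down from index 0:
  4 vs smaller child 1 at index 1, swap → [1, 4, 3, 2, 8, 18, 40, 39, 14, 49]
  4 vs smaller child 2 at index 3, swap → [1, 2, 3, 4, 8, 18, 40, 39, 14, 49]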